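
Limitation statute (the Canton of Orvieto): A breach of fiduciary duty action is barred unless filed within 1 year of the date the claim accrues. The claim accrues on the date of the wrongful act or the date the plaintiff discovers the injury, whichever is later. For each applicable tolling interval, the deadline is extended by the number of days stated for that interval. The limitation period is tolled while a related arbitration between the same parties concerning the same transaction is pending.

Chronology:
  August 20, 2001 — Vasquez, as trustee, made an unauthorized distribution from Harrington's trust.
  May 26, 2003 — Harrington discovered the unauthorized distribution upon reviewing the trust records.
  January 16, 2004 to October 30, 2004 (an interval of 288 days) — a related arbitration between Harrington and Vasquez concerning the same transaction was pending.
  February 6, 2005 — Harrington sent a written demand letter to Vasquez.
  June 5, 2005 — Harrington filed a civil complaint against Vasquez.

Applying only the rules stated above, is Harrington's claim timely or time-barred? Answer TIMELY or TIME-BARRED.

The claim accrued on May 26, 2003 — the later of the August 20, 2001 act and the May 26, 2003 discovery.
1 year from May 26, 2003 is May 26, 2004.
The pending related arbitration from January 16, 2004 to October 30, 2004 tolled the period for 288 days, extending the deadline to March 10, 2005.
Nothing else in the chronology tolls or restarts the period.
The June 5, 2005 filing falls after the March 10, 2005 deadline; the claim is time-barred.

TIME-BARRED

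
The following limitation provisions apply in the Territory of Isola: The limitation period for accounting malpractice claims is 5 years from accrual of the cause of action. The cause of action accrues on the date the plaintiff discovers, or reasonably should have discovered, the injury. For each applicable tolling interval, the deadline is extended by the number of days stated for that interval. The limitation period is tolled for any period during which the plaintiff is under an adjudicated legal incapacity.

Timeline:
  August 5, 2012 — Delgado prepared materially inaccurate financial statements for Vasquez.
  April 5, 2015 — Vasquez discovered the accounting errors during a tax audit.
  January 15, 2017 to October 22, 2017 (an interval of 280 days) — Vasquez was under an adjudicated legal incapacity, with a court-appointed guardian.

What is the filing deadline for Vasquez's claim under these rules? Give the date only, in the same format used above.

Under the discovery rule, the claim accrued on April 5, 2015, when Vasquez discovered the injury — not on the August 5, 2012 date of the underlying act.
Adding the 5 years base period to April 5, 2015 gives a deadline of April 5, 2020, before any tolling.
The plaintiff's legal incapacity from January 15, 2017 to October 22, 2017 tolled the period for 280 days, extending the deadline to January 10, 2021.

January 10, 2021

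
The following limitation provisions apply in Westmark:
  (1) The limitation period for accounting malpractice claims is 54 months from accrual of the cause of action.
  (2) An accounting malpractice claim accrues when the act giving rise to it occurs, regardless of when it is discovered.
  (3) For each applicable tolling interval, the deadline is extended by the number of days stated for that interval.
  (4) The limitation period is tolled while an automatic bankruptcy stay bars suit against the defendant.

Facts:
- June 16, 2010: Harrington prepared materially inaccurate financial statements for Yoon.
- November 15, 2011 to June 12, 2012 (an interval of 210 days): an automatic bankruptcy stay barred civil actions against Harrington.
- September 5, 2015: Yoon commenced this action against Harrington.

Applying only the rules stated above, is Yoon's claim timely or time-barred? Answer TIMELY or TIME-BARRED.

TIME-BARRED

The cause of action accrued on June 16, 2010, the date of the act.
Adding the 54 months base period to June 16, 2010 gives a deadline of December 16, 2014, before any tolling.
The automatic bankruptcy stay from November 15, 2011 to June 12, 2012 tolled the period for 210 days, extending the deadline to July 14, 2015.
Filing on September 5, 2015 missed the July 14, 2015 deadline — the action is time-barred.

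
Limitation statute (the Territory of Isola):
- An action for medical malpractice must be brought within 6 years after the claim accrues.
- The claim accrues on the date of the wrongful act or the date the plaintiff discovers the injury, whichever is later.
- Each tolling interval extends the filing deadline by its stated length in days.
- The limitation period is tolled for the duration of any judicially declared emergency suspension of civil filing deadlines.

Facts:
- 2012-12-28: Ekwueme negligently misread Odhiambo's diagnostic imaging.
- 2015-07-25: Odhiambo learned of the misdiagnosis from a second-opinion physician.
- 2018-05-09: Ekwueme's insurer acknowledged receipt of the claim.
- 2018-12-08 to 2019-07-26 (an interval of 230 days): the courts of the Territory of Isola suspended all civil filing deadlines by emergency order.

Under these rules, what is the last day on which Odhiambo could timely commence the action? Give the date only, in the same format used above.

2022-03-12

The claim accrued on 2015-07-25 — the later of the 2012-12-28 act and the 2015-07-25 discovery.
The untolled deadline — 6 years after 2015-07-25 — is 2021-07-25.
The period was tolled for 230 days by the emergency suspension of filing deadlines (2018-12-08 to 2019-07-26), pushing the deadline to 2022-03-12.
The other events in the timeline have no effect on the limitation period under the stated rules.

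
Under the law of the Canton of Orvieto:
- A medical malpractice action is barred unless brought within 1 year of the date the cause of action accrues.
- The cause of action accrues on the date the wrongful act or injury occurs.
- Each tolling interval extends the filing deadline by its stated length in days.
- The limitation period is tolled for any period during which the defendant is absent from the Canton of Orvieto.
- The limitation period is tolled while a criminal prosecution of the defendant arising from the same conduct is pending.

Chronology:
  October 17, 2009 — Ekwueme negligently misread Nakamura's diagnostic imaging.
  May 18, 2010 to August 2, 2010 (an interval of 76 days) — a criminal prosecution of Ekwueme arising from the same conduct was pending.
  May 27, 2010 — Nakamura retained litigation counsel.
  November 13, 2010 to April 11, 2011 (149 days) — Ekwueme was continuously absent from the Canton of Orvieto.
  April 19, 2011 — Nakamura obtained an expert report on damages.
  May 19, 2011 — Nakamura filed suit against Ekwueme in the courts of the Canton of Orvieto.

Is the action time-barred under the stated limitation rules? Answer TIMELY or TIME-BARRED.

TIMELY

The cause of action accrued on October 17, 2009, the date of the act.
1 year from October 17, 2009 is October 17, 2010.
Because the pending criminal prosecution ran from May 18, 2010 to August 2, 2010, the deadline is extended by 76 days to January 1, 2011.
Because the defendant's absence from the jurisdiction ran from November 13, 2010 to April 11, 2011, the deadline is extended by 149 days to May 30, 2011.
The other events in the timeline have no effect on the limitation period under the stated rules.
Nakamura filed on May 19, 2011, before the May 30, 2011 deadline, so the action is timely.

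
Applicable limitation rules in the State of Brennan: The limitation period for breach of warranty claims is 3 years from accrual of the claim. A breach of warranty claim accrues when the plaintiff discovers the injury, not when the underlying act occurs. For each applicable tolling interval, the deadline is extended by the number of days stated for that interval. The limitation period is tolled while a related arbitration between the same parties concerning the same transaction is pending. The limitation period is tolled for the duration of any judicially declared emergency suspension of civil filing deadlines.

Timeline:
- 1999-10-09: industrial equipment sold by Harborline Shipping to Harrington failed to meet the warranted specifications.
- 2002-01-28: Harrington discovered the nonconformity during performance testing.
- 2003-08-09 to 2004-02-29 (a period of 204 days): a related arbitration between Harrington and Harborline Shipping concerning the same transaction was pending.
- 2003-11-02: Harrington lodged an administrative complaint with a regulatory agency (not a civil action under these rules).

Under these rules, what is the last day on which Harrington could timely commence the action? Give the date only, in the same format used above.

Under the discovery rule, the claim accrued on 2002-01-28, when Harrington discovered the injury — not on the 1999-10-09 date of the underlying act.
Adding the 3 years base period to 2002-01-28 gives a deadline of 2005-01-28, before any tolling.
The pending related arbitration from 2003-08-09 to 2004-02-29 tolled the period for 204 days, extending the deadline to 2005-08-20.
None of the other events listed affects the running of the period under the stated rules.

2005-08-20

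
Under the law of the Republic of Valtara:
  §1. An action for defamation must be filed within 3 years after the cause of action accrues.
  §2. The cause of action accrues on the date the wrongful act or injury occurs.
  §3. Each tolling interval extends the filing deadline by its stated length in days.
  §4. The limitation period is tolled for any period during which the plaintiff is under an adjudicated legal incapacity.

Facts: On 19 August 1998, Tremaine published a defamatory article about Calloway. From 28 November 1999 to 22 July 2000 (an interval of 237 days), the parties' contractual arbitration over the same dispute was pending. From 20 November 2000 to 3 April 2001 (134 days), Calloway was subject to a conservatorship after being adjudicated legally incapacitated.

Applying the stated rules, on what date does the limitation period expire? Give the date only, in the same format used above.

31 December 2001

The cause of action accrued on 19 August 1998, the date of the act.
3 years from 19 August 1998 is 19 August 2001.
The period was tolled for 134 days by the plaintiff's legal incapacity (20 November 2000 to 3 April 2001), pushing the deadline to 31 December 2001.
The pending related arbitration from 28 November 1999 to 22 July 2000 does not toll the period, because no stated rule makes a pending arbitration a tolling event.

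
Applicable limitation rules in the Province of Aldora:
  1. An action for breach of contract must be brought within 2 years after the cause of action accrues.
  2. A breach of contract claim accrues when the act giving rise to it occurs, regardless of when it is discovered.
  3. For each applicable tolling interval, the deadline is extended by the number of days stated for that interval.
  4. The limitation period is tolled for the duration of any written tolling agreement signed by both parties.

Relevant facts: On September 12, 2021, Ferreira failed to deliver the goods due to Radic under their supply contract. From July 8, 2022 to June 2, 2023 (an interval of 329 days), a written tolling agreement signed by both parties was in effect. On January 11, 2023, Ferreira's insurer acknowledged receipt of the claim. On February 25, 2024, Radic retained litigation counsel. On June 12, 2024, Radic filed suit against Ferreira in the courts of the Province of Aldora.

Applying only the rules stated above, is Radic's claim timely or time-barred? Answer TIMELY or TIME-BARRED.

The claim accrued on September 12, 2021, when the wrongful act occurred.
Adding the 2 years base period to September 12, 2021 gives a deadline of September 12, 2023, before any tolling.
The period was tolled for 329 days by the written tolling agreement (July 8, 2022 to June 2, 2023), pushing the deadline to August 6, 2024.
None of the other events listed affects the running of the period under the stated rules.
The June 12, 2024 filing precedes the August 6, 2024 deadline; the claim is timely.

TIMELY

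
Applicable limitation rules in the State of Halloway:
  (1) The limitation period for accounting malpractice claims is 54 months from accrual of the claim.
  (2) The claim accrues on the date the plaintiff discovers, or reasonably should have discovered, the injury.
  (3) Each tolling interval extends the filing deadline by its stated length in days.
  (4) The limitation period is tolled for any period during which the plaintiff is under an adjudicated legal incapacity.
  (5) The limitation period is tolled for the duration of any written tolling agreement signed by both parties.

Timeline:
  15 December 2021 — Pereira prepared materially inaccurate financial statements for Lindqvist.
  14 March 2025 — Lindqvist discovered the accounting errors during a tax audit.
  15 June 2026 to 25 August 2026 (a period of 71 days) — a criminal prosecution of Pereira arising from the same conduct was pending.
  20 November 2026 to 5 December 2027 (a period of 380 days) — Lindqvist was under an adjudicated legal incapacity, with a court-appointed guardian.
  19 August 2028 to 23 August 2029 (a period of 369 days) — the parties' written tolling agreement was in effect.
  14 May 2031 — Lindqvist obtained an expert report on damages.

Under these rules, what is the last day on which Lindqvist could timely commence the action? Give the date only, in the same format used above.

3 October 2031

Accrual is tied to discovery, so the period began on 14 March 2025 rather than on 15 December 2021 when the act occurred.
Adding the 54 months base period to 14 March 2025 gives a deadline of 14 September 2029, before any tolling.
The period was tolled for 380 days by the plaintiff's legal incapacity (20 November 2026 to 5 December 2027), pushing the deadline to 29 September 2030.
The period was tolled for 369 days by the written tolling agreement (19 August 2028 to 23 August 2029), pushing the deadline to 3 October 2031.
No stated provision tolls the period for a criminal prosecution, so the interval from 15 June 2026 to 25 August 2026 has no effect on the deadline.
The other events in the timeline have no effect on the limitation period under the stated rules.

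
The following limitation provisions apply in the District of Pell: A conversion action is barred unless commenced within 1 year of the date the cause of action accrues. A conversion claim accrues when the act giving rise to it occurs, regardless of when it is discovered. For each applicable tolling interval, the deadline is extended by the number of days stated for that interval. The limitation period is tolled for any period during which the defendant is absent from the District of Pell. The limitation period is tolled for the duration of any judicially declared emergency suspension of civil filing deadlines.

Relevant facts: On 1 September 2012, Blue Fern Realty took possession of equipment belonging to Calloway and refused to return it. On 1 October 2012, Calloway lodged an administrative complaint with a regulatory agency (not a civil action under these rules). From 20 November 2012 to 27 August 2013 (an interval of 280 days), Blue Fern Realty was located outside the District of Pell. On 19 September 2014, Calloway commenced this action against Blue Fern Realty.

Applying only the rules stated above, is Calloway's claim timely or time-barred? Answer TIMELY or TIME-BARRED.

TIME-BARRED

The claim accrued on 1 September 2012, when the wrongful act occurred.
1 year from 1 September 2012 is 1 September 2013.
The period was tolled for 280 days by the defendant's absence from the jurisdiction (20 November 2012 to 27 August 2013), pushing the deadline to 8 June 2014.
None of the other events listed affects the running of the period under the stated rules.
The 19 September 2014 filing falls after the 8 June 2014 deadline; the claim is time-barred.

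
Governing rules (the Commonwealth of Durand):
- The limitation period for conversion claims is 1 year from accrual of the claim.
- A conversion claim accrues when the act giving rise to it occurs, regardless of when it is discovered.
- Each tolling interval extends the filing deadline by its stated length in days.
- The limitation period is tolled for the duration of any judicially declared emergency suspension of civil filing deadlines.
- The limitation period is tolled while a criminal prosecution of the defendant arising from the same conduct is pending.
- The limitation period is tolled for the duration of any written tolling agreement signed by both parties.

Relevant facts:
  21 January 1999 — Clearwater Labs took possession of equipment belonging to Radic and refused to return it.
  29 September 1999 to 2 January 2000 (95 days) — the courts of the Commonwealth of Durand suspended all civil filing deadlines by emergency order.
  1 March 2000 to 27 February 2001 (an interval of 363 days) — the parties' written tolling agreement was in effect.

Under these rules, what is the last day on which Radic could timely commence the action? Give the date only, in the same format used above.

The claim accrued on 21 January 1999, the date of the act.
1 year from 21 January 1999 is 21 January 2000.
Because the emergency suspension of filing deadlines ran from 29 September 1999 to 2 January 2000, the deadline is extended by 95 days to 25 April 2000.
The period was tolled for 363 days by the written tolling agreement (1 March 2000 to 27 February 2001), pushing the deadline to 23 April 2001.

23 April 2001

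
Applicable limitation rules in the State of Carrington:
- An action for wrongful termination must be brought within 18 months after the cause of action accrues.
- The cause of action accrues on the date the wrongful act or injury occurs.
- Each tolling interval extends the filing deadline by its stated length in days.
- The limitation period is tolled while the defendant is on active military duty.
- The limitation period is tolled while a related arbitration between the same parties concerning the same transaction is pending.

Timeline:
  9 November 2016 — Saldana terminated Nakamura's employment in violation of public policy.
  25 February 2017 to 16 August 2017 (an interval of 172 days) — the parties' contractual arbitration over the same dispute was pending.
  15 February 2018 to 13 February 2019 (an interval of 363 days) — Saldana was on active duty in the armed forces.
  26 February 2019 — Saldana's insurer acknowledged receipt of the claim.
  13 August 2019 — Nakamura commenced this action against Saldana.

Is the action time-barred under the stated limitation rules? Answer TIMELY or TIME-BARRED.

TIMELY

The cause of action accrued on 9 November 2016, the date of the act.
Adding the 18 months base period to 9 November 2016 gives a deadline of 9 May 2018, before any tolling.
The pending related arbitration from 25 February 2017 to 16 August 2017 tolled the period for 172 days, extending the deadline to 28 October 2018.
The defendant's active military service from 15 February 2018 to 13 February 2019 tolled the period for 363 days, extending the deadline to 26 October 2019.
Nothing else in the chronology tolls or restarts the period.
Nakamura filed on 13 August 2019, before the 26 October 2019 deadline, so the action is timely.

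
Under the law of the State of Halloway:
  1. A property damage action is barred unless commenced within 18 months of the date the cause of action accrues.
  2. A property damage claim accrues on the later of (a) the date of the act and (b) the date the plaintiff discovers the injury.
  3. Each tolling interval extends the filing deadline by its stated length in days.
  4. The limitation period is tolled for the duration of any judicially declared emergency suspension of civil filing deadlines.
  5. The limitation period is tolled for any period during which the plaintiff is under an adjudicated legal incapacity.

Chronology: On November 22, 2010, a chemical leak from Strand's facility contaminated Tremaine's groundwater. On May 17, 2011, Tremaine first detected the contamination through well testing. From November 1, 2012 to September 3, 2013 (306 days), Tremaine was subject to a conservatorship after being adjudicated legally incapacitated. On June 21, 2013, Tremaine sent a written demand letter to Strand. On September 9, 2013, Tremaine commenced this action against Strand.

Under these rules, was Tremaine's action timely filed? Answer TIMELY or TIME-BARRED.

TIMELY

Taking the later of the act (November 22, 2010) and discovery (May 17, 2011), the claim accrued on May 17, 2011.
Adding the 18 months base period to May 17, 2011 gives a deadline of November 17, 2012, before any tolling.
The period was tolled for 306 days by the plaintiff's legal incapacity (November 1, 2012 to September 3, 2013), pushing the deadline to September 19, 2013.
None of the other events listed affects the running of the period under the stated rules.
Filing on September 9, 2013 beat the September 19, 2013 deadline — the action is timely.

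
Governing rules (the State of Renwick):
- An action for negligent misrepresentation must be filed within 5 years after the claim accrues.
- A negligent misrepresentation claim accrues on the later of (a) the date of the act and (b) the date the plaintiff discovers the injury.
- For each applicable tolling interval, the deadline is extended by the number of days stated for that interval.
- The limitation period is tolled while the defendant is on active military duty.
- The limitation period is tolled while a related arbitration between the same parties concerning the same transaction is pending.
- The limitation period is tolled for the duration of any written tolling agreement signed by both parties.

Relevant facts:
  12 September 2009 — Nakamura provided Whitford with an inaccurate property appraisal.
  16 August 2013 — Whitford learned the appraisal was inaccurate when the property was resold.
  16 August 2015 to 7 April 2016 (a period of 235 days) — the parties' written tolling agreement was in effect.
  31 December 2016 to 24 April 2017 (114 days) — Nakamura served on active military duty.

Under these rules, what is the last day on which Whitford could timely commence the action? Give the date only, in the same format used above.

Taking the later of the act (12 September 2009) and discovery (16 August 2013), the claim accrued on 16 August 2013.
Adding the 5 years base period to 16 August 2013 gives a deadline of 16 August 2018, before any tolling.
The written tolling agreement from 16 August 2015 to 7 April 2016 tolled the period for 235 days, extending the deadline to 8 April 2019.
The period was tolled for 114 days by the defendant's active military service (31 December 2016 to 24 April 2017), pushing the deadline to 31 July 2019.

31 July 2019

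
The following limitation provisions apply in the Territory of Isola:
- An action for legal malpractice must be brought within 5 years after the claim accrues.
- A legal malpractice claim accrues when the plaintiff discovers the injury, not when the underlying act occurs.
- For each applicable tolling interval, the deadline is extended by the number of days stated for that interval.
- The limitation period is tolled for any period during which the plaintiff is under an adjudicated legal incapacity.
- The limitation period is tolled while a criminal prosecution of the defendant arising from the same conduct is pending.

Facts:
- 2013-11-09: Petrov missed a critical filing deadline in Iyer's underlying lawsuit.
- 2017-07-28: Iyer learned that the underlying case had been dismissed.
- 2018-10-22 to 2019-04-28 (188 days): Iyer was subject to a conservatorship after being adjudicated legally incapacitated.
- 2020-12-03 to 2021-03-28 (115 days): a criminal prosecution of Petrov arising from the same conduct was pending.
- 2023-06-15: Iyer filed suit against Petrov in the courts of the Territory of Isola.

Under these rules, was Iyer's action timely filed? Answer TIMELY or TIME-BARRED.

Accrual is tied to discovery, so the period began on 2017-07-28 rather than on 2013-11-09 when the act occurred.
The untolled deadline — 5 years after 2017-07-28 — is 2022-07-28.
The period was tolled for 188 days by the plaintiff's legal incapacity (2018-10-22 to 2019-04-28), pushing the deadline to 2023-02-01.
The period was tolled for 115 days by the pending criminal prosecution (2020-12-03 to 2021-03-28), pushing the deadline to 2023-05-27.
Iyer filed on 2023-06-15, after the 2023-05-27 deadline, so the action is time-barred.

TIME-BARRED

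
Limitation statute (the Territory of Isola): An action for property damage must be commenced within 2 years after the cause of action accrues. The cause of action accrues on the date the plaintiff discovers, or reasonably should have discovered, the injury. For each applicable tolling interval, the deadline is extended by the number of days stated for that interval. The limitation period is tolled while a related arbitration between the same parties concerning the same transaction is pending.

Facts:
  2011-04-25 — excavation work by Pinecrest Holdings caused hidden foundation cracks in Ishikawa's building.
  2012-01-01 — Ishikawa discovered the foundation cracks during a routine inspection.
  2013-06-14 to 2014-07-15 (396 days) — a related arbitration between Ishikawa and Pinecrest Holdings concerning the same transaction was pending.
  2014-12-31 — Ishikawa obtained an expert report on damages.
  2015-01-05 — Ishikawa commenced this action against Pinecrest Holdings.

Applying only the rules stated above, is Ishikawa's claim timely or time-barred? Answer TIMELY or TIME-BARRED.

TIMELY

The claim did not accrue until Ishikawa discovered the injury on 2012-01-01; the 2011-04-25 act date does not start the clock under the stated rule.
2 years from 2012-01-01 is 2014-01-01.
The pending related arbitration from 2013-06-14 to 2014-07-15 tolled the period for 396 days, extending the deadline to 2015-02-01.
None of the other events listed affects the running of the period under the stated rules.
Ishikawa filed on 2015-01-05, before the 2015-02-01 deadline, so the action is timely.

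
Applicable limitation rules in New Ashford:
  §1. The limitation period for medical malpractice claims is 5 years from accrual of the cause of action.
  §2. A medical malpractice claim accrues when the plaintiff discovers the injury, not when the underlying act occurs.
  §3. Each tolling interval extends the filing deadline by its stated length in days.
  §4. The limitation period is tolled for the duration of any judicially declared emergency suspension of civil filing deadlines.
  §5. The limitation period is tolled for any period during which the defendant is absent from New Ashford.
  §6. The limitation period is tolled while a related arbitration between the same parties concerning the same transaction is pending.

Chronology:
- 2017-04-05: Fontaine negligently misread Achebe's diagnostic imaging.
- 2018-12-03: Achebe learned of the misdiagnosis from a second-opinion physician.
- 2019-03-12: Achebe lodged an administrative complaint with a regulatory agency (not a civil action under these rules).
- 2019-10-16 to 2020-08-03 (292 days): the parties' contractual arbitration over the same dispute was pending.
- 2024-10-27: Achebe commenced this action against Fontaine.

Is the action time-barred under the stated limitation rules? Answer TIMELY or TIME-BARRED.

The claim did not accrue until Achebe discovered the injury on 2018-12-03; the 2017-04-05 act date does not start the clock under the stated rule.
The untolled deadline — 5 years after 2018-12-03 — is 2023-12-03.
The period was tolled for 292 days by the pending related arbitration (2019-10-16 to 2020-08-03), pushing the deadline to 2024-09-20.
None of the other events listed affects the running of the period under the stated rules.
Filing on 2024-10-27 missed the 2024-09-20 deadline — the action is time-barred.

TIME-BARRED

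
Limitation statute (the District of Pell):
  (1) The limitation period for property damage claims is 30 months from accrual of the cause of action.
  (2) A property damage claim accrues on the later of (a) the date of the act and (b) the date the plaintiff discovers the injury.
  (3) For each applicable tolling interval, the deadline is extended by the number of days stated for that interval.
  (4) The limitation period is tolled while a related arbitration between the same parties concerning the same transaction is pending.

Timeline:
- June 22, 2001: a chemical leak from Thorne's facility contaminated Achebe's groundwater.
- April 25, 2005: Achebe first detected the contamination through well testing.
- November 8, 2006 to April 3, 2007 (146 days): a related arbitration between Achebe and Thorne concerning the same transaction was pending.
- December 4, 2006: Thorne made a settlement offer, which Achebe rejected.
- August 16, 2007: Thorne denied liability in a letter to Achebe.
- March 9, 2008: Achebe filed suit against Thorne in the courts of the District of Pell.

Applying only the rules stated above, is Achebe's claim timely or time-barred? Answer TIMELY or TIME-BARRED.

Taking the later of the act (June 22, 2001) and discovery (April 25, 2005), the claim accrued on April 25, 2005.
30 months from April 25, 2005 is October 25, 2007.
The period was tolled for 146 days by the pending related arbitration (November 8, 2006 to April 3, 2007), pushing the deadline to March 19, 2008.
The other events in the timeline have no effect on the limitation period under the stated rules.
Achebe filed on March 9, 2008, before the March 19, 2008 deadline, so the action is timely.

TIMELY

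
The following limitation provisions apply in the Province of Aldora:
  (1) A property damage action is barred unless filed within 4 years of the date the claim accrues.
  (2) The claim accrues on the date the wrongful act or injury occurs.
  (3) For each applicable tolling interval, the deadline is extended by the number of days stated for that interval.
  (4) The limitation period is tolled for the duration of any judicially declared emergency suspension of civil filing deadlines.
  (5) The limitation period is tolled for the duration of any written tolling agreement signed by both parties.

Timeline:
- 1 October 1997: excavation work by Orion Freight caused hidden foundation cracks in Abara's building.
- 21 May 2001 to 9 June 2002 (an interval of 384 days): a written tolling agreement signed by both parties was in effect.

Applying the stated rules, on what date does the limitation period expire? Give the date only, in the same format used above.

The limitation period began to run on 1 October 1997.
The untolled deadline — 4 years after 1 October 1997 — is 1 October 2001.
The written tolling agreement from 21 May 2001 to 9 June 2002 tolled the period for 384 days, extending the deadline to 20 October 2002.

20 October 2002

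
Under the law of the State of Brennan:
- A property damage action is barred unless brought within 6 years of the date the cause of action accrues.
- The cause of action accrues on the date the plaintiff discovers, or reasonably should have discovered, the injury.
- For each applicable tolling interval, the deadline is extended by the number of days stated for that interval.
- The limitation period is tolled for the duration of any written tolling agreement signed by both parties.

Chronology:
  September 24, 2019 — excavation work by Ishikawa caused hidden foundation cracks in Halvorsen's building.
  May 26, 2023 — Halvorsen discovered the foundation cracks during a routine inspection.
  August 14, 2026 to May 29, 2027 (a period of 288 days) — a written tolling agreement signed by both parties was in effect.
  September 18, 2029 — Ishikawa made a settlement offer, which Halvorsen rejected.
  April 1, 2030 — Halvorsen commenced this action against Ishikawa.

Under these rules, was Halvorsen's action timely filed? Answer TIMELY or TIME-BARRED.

Under the discovery rule, the claim accrued on May 26, 2023, when Halvorsen discovered the injury — not on the September 24, 2019 date of the underlying act.
Adding the 6 years base period to May 26, 2023 gives a deadline of May 26, 2029, before any tolling.
Because the written tolling agreement ran from August 14, 2026 to May 29, 2027, the deadline is extended by 288 days to March 10, 2030.
None of the other events listed affects the running of the period under the stated rules.
Halvorsen filed on April 1, 2030, after the March 10, 2030 deadline, so the action is time-barred.

TIME-BARRED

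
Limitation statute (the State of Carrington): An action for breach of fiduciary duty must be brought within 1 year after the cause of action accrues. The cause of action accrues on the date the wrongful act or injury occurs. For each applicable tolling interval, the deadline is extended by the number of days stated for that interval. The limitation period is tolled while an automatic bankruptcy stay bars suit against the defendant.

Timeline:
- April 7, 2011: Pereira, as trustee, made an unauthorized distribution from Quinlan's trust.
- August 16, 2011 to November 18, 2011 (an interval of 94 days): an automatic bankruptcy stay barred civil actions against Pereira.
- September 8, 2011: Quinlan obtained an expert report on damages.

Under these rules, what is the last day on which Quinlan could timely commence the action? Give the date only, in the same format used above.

July 10, 2012

The cause of action accrued on April 7, 2011, the date of the act.
1 year from April 7, 2011 is April 7, 2012.
Because the automatic bankruptcy stay ran from August 16, 2011 to November 18, 2011, the deadline is extended by 94 days to July 10, 2012.
Nothing else in the chronology tolls or restarts the period.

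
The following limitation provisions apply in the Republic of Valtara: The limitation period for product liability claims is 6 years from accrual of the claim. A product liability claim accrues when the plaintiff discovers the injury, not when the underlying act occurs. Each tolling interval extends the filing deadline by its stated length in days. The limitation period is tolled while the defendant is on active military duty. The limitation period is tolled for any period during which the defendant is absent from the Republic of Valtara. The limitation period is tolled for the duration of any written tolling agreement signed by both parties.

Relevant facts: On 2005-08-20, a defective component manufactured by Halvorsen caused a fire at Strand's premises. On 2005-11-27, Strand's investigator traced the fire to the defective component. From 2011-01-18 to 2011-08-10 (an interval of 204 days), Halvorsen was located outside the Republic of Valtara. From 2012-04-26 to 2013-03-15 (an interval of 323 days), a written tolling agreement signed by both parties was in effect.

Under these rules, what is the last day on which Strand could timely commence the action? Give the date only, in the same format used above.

Accrual is tied to discovery, so the period began on 2005-11-27 rather than on 2005-08-20 when the act occurred.
6 years from 2005-11-27 is 2011-11-27.
Because the defendant's absence from the jurisdiction ran from 2011-01-18 to 2011-08-10, the deadline is extended by 204 days to 2012-06-18.
Because the written tolling agreement ran from 2012-04-26 to 2013-03-15, the deadline is extended by 323 days to 2013-05-07.

2013-05-07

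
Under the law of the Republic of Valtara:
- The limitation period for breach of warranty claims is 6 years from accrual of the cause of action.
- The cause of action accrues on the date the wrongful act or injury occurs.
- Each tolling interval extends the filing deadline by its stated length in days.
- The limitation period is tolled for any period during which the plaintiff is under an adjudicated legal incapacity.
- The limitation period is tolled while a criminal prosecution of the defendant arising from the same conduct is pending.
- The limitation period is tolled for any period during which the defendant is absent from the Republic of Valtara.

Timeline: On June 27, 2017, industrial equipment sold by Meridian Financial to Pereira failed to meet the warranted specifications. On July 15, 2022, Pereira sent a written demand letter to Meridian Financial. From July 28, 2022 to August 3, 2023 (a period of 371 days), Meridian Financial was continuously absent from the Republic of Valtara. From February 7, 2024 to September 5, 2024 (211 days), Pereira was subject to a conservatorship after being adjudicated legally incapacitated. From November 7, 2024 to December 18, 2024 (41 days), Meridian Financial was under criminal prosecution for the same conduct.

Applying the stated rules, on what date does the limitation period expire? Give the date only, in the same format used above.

March 11, 2025

The cause of action accrued on June 27, 2017, the date of the act.
6 years from June 27, 2017 is June 27, 2023.
The period was tolled for 371 days by the defendant's absence from the jurisdiction (July 28, 2022 to August 3, 2023), pushing the deadline to July 2, 2024.
Because the plaintiff's legal incapacity ran from February 7, 2024 to September 5, 2024, the deadline is extended by 211 days to January 29, 2025.
The pending criminal prosecution from November 7, 2024 to December 18, 2024 tolled the period for 41 days, extending the deadline to March 11, 2025.
The other events in the timeline have no effect on the limitation period under the stated rules.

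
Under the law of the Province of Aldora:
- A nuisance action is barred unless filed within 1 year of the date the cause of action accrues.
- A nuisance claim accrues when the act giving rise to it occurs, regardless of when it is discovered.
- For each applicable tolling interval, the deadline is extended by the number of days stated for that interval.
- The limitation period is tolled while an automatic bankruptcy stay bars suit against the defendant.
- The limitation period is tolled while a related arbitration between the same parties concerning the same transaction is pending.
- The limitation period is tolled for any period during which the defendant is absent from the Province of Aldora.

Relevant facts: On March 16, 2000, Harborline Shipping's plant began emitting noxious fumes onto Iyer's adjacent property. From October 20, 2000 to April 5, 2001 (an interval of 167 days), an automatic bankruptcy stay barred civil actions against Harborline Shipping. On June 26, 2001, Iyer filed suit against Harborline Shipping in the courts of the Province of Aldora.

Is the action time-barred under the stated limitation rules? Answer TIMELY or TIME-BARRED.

The cause of action accrued on March 16, 2000, the date of the act.
The untolled deadline — 1 year after March 16, 2000 — is March 16, 2001.
The automatic bankruptcy stay from October 20, 2000 to April 5, 2001 tolled the period for 167 days, extending the deadline to August 30, 2001.
Iyer filed on June 26, 2001, before the August 30, 2001 deadline, so the action is timely.

TIMELY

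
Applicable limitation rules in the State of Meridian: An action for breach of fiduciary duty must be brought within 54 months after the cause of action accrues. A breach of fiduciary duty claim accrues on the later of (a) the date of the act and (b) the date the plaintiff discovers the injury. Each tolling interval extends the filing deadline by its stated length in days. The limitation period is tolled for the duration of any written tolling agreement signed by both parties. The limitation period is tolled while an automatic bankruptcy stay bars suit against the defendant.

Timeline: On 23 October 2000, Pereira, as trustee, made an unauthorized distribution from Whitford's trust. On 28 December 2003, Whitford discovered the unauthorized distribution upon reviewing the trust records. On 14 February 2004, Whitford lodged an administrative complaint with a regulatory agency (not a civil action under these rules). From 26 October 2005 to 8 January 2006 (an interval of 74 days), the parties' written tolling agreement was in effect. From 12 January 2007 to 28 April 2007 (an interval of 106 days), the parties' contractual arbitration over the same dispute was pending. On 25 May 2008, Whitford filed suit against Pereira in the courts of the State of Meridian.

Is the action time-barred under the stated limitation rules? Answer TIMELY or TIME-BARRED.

Taking the later of the act (23 October 2000) and discovery (28 December 2003), the claim accrued on 28 December 2003.
54 months from 28 December 2003 is 28 June 2008.
The written tolling agreement from 26 October 2005 to 8 January 2006 tolled the period for 74 days, extending the deadline to 10 September 2008.
The pending related arbitration from 12 January 2007 to 28 April 2007 does not toll the period, because no stated rule makes a pending arbitration a tolling event.
The other events in the timeline have no effect on the limitation period under the stated rules.
Filing on 25 May 2008 beat the 10 September 2008 deadline — the action is timely.

TIMELY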